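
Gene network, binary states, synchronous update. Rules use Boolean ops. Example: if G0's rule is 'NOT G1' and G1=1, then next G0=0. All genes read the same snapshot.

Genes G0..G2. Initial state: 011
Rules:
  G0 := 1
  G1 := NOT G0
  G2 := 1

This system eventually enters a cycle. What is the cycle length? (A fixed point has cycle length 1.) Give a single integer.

Step 0: 011
Step 1: G0=1(const) G1=NOT G0=NOT 0=1 G2=1(const) -> 111
Step 2: G0=1(const) G1=NOT G0=NOT 1=0 G2=1(const) -> 101
Step 3: G0=1(const) G1=NOT G0=NOT 1=0 G2=1(const) -> 101
State from step 3 equals state from step 2 -> cycle length 1

Answer: 1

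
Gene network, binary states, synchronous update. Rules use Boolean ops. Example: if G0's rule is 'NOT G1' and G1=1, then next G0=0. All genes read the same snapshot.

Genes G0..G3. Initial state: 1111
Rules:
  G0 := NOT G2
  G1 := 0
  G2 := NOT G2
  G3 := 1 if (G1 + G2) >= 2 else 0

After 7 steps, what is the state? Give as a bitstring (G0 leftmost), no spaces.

Step 1: G0=NOT G2=NOT 1=0 G1=0(const) G2=NOT G2=NOT 1=0 G3=(1+1>=2)=1 -> 0001
Step 2: G0=NOT G2=NOT 0=1 G1=0(const) G2=NOT G2=NOT 0=1 G3=(0+0>=2)=0 -> 1010
Step 3: G0=NOT G2=NOT 1=0 G1=0(const) G2=NOT G2=NOT 1=0 G3=(0+1>=2)=0 -> 0000
Step 4: G0=NOT G2=NOT 0=1 G1=0(const) G2=NOT G2=NOT 0=1 G3=(0+0>=2)=0 -> 1010
Step 5: G0=NOT G2=NOT 1=0 G1=0(const) G2=NOT G2=NOT 1=0 G3=(0+1>=2)=0 -> 0000
Step 6: G0=NOT G2=NOT 0=1 G1=0(const) G2=NOT G2=NOT 0=1 G3=(0+0>=2)=0 -> 1010
Step 7: G0=NOT G2=NOT 1=0 G1=0(const) G2=NOT G2=NOT 1=0 G3=(0+1>=2)=0 -> 0000

0000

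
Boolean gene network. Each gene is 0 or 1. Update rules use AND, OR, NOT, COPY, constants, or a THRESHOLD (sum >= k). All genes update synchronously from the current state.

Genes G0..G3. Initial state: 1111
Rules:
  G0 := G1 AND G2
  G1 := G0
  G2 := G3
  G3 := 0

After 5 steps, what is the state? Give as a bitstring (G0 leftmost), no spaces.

Step 1: G0=G1&G2=1&1=1 G1=G0=1 G2=G3=1 G3=0(const) -> 1110
Step 2: G0=G1&G2=1&1=1 G1=G0=1 G2=G3=0 G3=0(const) -> 1100
Step 3: G0=G1&G2=1&0=0 G1=G0=1 G2=G3=0 G3=0(const) -> 0100
Step 4: G0=G1&G2=1&0=0 G1=G0=0 G2=G3=0 G3=0(const) -> 0000
Step 5: G0=G1&G2=0&0=0 G1=G0=0 G2=G3=0 G3=0(const) -> 0000

0000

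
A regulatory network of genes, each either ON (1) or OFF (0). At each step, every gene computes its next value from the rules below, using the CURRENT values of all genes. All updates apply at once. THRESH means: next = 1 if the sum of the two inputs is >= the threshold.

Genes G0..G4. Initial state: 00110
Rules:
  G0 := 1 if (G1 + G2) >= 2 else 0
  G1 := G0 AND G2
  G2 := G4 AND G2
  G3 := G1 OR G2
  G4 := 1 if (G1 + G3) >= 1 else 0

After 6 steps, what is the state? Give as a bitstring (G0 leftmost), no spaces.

Step 1: G0=(0+1>=2)=0 G1=G0&G2=0&1=0 G2=G4&G2=0&1=0 G3=G1|G2=0|1=1 G4=(0+1>=1)=1 -> 00011
Step 2: G0=(0+0>=2)=0 G1=G0&G2=0&0=0 G2=G4&G2=1&0=0 G3=G1|G2=0|0=0 G4=(0+1>=1)=1 -> 00001
Step 3: G0=(0+0>=2)=0 G1=G0&G2=0&0=0 G2=G4&G2=1&0=0 G3=G1|G2=0|0=0 G4=(0+0>=1)=0 -> 00000
Step 4: G0=(0+0>=2)=0 G1=G0&G2=0&0=0 G2=G4&G2=0&0=0 G3=G1|G2=0|0=0 G4=(0+0>=1)=0 -> 00000
Step 5: G0=(0+0>=2)=0 G1=G0&G2=0&0=0 G2=G4&G2=0&0=0 G3=G1|G2=0|0=0 G4=(0+0>=1)=0 -> 00000
Step 6: G0=(0+0>=2)=0 G1=G0&G2=0&0=0 G2=G4&G2=0&0=0 G3=G1|G2=0|0=0 G4=(0+0>=1)=0 -> 00000

00000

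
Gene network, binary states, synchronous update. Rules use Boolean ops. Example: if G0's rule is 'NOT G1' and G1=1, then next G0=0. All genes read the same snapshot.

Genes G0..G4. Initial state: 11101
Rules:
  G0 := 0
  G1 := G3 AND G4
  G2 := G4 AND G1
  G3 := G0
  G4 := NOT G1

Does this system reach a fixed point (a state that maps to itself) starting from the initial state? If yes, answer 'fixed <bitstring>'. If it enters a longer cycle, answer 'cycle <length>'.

Step 0: 11101
Step 1: G0=0(const) G1=G3&G4=0&1=0 G2=G4&G1=1&1=1 G3=G0=1 G4=NOT G1=NOT 1=0 -> 00110
Step 2: G0=0(const) G1=G3&G4=1&0=0 G2=G4&G1=0&0=0 G3=G0=0 G4=NOT G1=NOT 0=1 -> 00001
Step 3: G0=0(const) G1=G3&G4=0&1=0 G2=G4&G1=1&0=0 G3=G0=0 G4=NOT G1=NOT 0=1 -> 00001
Fixed point reached at step 2: 00001

Answer: fixed 00001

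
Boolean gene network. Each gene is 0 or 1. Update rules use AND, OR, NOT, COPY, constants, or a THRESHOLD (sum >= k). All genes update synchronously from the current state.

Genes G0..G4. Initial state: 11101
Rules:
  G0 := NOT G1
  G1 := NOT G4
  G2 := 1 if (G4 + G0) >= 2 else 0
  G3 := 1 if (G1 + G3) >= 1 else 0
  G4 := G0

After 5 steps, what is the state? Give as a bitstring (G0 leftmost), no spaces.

Step 1: G0=NOT G1=NOT 1=0 G1=NOT G4=NOT 1=0 G2=(1+1>=2)=1 G3=(1+0>=1)=1 G4=G0=1 -> 00111
Step 2: G0=NOT G1=NOT 0=1 G1=NOT G4=NOT 1=0 G2=(1+0>=2)=0 G3=(0+1>=1)=1 G4=G0=0 -> 10010
Step 3: G0=NOT G1=NOT 0=1 G1=NOT G4=NOT 0=1 G2=(0+1>=2)=0 G3=(0+1>=1)=1 G4=G0=1 -> 11011
Step 4: G0=NOT G1=NOT 1=0 G1=NOT G4=NOT 1=0 G2=(1+1>=2)=1 G3=(1+1>=1)=1 G4=G0=1 -> 00111
Step 5: G0=NOT G1=NOT 0=1 G1=NOT G4=NOT 1=0 G2=(1+0>=2)=0 G3=(0+1>=1)=1 G4=G0=0 -> 10010

10010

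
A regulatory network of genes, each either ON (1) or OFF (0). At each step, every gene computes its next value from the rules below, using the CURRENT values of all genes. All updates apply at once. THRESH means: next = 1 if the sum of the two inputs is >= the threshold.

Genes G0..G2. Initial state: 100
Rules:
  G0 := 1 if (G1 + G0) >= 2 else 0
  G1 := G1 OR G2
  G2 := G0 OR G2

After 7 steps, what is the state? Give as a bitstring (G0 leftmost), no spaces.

Step 1: G0=(0+1>=2)=0 G1=G1|G2=0|0=0 G2=G0|G2=1|0=1 -> 001
Step 2: G0=(0+0>=2)=0 G1=G1|G2=0|1=1 G2=G0|G2=0|1=1 -> 011
Step 3: G0=(1+0>=2)=0 G1=G1|G2=1|1=1 G2=G0|G2=0|1=1 -> 011
Step 4: G0=(1+0>=2)=0 G1=G1|G2=1|1=1 G2=G0|G2=0|1=1 -> 011
Step 5: G0=(1+0>=2)=0 G1=G1|G2=1|1=1 G2=G0|G2=0|1=1 -> 011
Step 6: G0=(1+0>=2)=0 G1=G1|G2=1|1=1 G2=G0|G2=0|1=1 -> 011
Step 7: G0=(1+0>=2)=0 G1=G1|G2=1|1=1 G2=G0|G2=0|1=1 -> 011

011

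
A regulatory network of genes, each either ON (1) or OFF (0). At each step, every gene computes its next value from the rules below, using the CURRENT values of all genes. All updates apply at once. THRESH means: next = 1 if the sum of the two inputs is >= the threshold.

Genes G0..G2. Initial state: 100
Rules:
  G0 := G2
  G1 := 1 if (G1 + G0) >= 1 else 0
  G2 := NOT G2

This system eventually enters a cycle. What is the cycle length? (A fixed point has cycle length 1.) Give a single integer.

Answer: 2

Derivation:
Step 0: 100
Step 1: G0=G2=0 G1=(0+1>=1)=1 G2=NOT G2=NOT 0=1 -> 011
Step 2: G0=G2=1 G1=(1+0>=1)=1 G2=NOT G2=NOT 1=0 -> 110
Step 3: G0=G2=0 G1=(1+1>=1)=1 G2=NOT G2=NOT 0=1 -> 011
State from step 3 equals state from step 1 -> cycle length 2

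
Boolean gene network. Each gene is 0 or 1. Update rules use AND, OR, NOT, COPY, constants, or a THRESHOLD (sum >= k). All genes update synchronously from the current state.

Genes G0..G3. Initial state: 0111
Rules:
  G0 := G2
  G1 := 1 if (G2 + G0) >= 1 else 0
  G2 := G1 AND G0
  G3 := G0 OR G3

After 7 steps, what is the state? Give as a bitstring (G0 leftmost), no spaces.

Step 1: G0=G2=1 G1=(1+0>=1)=1 G2=G1&G0=1&0=0 G3=G0|G3=0|1=1 -> 1101
Step 2: G0=G2=0 G1=(0+1>=1)=1 G2=G1&G0=1&1=1 G3=G0|G3=1|1=1 -> 0111
Step 3: G0=G2=1 G1=(1+0>=1)=1 G2=G1&G0=1&0=0 G3=G0|G3=0|1=1 -> 1101
Step 4: G0=G2=0 G1=(0+1>=1)=1 G2=G1&G0=1&1=1 G3=G0|G3=1|1=1 -> 0111
Step 5: G0=G2=1 G1=(1+0>=1)=1 G2=G1&G0=1&0=0 G3=G0|G3=0|1=1 -> 1101
Step 6: G0=G2=0 G1=(0+1>=1)=1 G2=G1&G0=1&1=1 G3=G0|G3=1|1=1 -> 0111
Step 7: G0=G2=1 G1=(1+0>=1)=1 G2=G1&G0=1&0=0 G3=G0|G3=0|1=1 -> 1101

1101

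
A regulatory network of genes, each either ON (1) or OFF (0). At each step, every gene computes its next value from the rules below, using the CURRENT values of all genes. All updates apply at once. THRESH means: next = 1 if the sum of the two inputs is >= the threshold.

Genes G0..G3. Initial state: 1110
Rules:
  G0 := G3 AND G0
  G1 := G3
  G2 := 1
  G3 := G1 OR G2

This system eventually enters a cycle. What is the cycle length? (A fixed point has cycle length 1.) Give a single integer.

Answer: 1

Derivation:
Step 0: 1110
Step 1: G0=G3&G0=0&1=0 G1=G3=0 G2=1(const) G3=G1|G2=1|1=1 -> 0011
Step 2: G0=G3&G0=1&0=0 G1=G3=1 G2=1(const) G3=G1|G2=0|1=1 -> 0111
Step 3: G0=G3&G0=1&0=0 G1=G3=1 G2=1(const) G3=G1|G2=1|1=1 -> 0111
State from step 3 equals state from step 2 -> cycle length 1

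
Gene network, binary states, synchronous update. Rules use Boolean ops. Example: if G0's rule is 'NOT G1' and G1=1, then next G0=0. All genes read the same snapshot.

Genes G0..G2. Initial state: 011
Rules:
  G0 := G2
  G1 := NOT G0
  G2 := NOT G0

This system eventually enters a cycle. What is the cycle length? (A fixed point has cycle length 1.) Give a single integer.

Step 0: 011
Step 1: G0=G2=1 G1=NOT G0=NOT 0=1 G2=NOT G0=NOT 0=1 -> 111
Step 2: G0=G2=1 G1=NOT G0=NOT 1=0 G2=NOT G0=NOT 1=0 -> 100
Step 3: G0=G2=0 G1=NOT G0=NOT 1=0 G2=NOT G0=NOT 1=0 -> 000
Step 4: G0=G2=0 G1=NOT G0=NOT 0=1 G2=NOT G0=NOT 0=1 -> 011
State from step 4 equals state from step 0 -> cycle length 4

Answer: 4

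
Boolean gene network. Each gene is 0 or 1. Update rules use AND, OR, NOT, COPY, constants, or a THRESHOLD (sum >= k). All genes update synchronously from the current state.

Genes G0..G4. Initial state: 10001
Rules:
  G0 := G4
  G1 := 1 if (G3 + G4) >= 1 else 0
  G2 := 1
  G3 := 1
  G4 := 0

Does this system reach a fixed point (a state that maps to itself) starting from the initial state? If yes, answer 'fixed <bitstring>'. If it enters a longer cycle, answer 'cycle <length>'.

Answer: fixed 01110

Derivation:
Step 0: 10001
Step 1: G0=G4=1 G1=(0+1>=1)=1 G2=1(const) G3=1(const) G4=0(const) -> 11110
Step 2: G0=G4=0 G1=(1+0>=1)=1 G2=1(const) G3=1(const) G4=0(const) -> 01110
Step 3: G0=G4=0 G1=(1+0>=1)=1 G2=1(const) G3=1(const) G4=0(const) -> 01110
Fixed point reached at step 2: 01110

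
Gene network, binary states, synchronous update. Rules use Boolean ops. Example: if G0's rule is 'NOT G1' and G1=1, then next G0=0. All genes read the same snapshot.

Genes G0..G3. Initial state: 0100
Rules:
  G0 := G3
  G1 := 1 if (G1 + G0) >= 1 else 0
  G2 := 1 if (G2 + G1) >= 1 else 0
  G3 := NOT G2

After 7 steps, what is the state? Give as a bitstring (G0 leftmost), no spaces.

Step 1: G0=G3=0 G1=(1+0>=1)=1 G2=(0+1>=1)=1 G3=NOT G2=NOT 0=1 -> 0111
Step 2: G0=G3=1 G1=(1+0>=1)=1 G2=(1+1>=1)=1 G3=NOT G2=NOT 1=0 -> 1110
Step 3: G0=G3=0 G1=(1+1>=1)=1 G2=(1+1>=1)=1 G3=NOT G2=NOT 1=0 -> 0110
Step 4: G0=G3=0 G1=(1+0>=1)=1 G2=(1+1>=1)=1 G3=NOT G2=NOT 1=0 -> 0110
Step 5: G0=G3=0 G1=(1+0>=1)=1 G2=(1+1>=1)=1 G3=NOT G2=NOT 1=0 -> 0110
Step 6: G0=G3=0 G1=(1+0>=1)=1 G2=(1+1>=1)=1 G3=NOT G2=NOT 1=0 -> 0110
Step 7: G0=G3=0 G1=(1+0>=1)=1 G2=(1+1>=1)=1 G3=NOT G2=NOT 1=0 -> 0110

0110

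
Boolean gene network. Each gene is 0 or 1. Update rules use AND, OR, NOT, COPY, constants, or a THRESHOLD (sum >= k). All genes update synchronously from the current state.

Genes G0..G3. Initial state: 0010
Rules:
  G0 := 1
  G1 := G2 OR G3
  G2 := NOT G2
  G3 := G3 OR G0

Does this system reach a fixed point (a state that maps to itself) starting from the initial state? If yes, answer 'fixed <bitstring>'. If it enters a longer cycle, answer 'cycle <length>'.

Answer: cycle 2

Derivation:
Step 0: 0010
Step 1: G0=1(const) G1=G2|G3=1|0=1 G2=NOT G2=NOT 1=0 G3=G3|G0=0|0=0 -> 1100
Step 2: G0=1(const) G1=G2|G3=0|0=0 G2=NOT G2=NOT 0=1 G3=G3|G0=0|1=1 -> 1011
Step 3: G0=1(const) G1=G2|G3=1|1=1 G2=NOT G2=NOT 1=0 G3=G3|G0=1|1=1 -> 1101
Step 4: G0=1(const) G1=G2|G3=0|1=1 G2=NOT G2=NOT 0=1 G3=G3|G0=1|1=1 -> 1111
Step 5: G0=1(const) G1=G2|G3=1|1=1 G2=NOT G2=NOT 1=0 G3=G3|G0=1|1=1 -> 1101
Cycle of length 2 starting at step 3 -> no fixed point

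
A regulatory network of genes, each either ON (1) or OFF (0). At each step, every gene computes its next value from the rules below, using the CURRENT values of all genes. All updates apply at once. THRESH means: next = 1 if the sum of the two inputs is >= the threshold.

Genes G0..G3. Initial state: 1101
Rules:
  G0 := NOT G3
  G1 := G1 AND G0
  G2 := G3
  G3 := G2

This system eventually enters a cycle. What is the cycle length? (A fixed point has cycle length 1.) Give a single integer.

Step 0: 1101
Step 1: G0=NOT G3=NOT 1=0 G1=G1&G0=1&1=1 G2=G3=1 G3=G2=0 -> 0110
Step 2: G0=NOT G3=NOT 0=1 G1=G1&G0=1&0=0 G2=G3=0 G3=G2=1 -> 1001
Step 3: G0=NOT G3=NOT 1=0 G1=G1&G0=0&1=0 G2=G3=1 G3=G2=0 -> 0010
Step 4: G0=NOT G3=NOT 0=1 G1=G1&G0=0&0=0 G2=G3=0 G3=G2=1 -> 1001
State from step 4 equals state from step 2 -> cycle length 2

Answer: 2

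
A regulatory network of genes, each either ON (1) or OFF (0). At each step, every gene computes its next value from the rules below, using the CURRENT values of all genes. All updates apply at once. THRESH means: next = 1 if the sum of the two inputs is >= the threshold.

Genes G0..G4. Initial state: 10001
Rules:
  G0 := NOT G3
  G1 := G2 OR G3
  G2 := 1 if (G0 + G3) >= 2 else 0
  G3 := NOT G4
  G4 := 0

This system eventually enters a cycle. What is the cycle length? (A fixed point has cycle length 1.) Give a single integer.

Answer: 1

Derivation:
Step 0: 10001
Step 1: G0=NOT G3=NOT 0=1 G1=G2|G3=0|0=0 G2=(1+0>=2)=0 G3=NOT G4=NOT 1=0 G4=0(const) -> 10000
Step 2: G0=NOT G3=NOT 0=1 G1=G2|G3=0|0=0 G2=(1+0>=2)=0 G3=NOT G4=NOT 0=1 G4=0(const) -> 10010
Step 3: G0=NOT G3=NOT 1=0 G1=G2|G3=0|1=1 G2=(1+1>=2)=1 G3=NOT G4=NOT 0=1 G4=0(const) -> 01110
Step 4: G0=NOT G3=NOT 1=0 G1=G2|G3=1|1=1 G2=(0+1>=2)=0 G3=NOT G4=NOT 0=1 G4=0(const) -> 01010
Step 5: G0=NOT G3=NOT 1=0 G1=G2|G3=0|1=1 G2=(0+1>=2)=0 G3=NOT G4=NOT 0=1 G4=0(const) -> 01010
State from step 5 equals state from step 4 -> cycle length 1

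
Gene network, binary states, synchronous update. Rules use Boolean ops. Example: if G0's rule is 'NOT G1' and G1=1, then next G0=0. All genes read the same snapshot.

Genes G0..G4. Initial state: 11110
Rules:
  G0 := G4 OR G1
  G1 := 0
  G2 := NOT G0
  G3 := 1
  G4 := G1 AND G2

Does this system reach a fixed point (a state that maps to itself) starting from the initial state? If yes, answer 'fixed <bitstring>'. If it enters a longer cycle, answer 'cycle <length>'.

Answer: fixed 00110

Derivation:
Step 0: 11110
Step 1: G0=G4|G1=0|1=1 G1=0(const) G2=NOT G0=NOT 1=0 G3=1(const) G4=G1&G2=1&1=1 -> 10011
Step 2: G0=G4|G1=1|0=1 G1=0(const) G2=NOT G0=NOT 1=0 G3=1(const) G4=G1&G2=0&0=0 -> 10010
Step 3: G0=G4|G1=0|0=0 G1=0(const) G2=NOT G0=NOT 1=0 G3=1(const) G4=G1&G2=0&0=0 -> 00010
Step 4: G0=G4|G1=0|0=0 G1=0(const) G2=NOT G0=NOT 0=1 G3=1(const) G4=G1&G2=0&0=0 -> 00110
Step 5: G0=G4|G1=0|0=0 G1=0(const) G2=NOT G0=NOT 0=1 G3=1(const) G4=G1&G2=0&1=0 -> 00110
Fixed point reached at step 4: 00110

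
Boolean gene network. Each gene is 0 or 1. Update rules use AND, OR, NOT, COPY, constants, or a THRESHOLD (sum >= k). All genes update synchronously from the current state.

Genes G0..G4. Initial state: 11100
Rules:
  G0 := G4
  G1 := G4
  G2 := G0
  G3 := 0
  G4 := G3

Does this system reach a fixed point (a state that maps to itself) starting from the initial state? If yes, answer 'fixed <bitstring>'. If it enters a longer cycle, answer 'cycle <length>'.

Answer: fixed 00000

Derivation:
Step 0: 11100
Step 1: G0=G4=0 G1=G4=0 G2=G0=1 G3=0(const) G4=G3=0 -> 00100
Step 2: G0=G4=0 G1=G4=0 G2=G0=0 G3=0(const) G4=G3=0 -> 00000
Step 3: G0=G4=0 G1=G4=0 G2=G0=0 G3=0(const) G4=G3=0 -> 00000
Fixed point reached at step 2: 00000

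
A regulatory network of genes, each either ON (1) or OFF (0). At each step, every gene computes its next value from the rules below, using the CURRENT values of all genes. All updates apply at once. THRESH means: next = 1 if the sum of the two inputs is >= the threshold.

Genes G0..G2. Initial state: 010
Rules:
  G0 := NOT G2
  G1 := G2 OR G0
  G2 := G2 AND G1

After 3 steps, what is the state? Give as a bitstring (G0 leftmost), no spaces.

Step 1: G0=NOT G2=NOT 0=1 G1=G2|G0=0|0=0 G2=G2&G1=0&1=0 -> 100
Step 2: G0=NOT G2=NOT 0=1 G1=G2|G0=0|1=1 G2=G2&G1=0&0=0 -> 110
Step 3: G0=NOT G2=NOT 0=1 G1=G2|G0=0|1=1 G2=G2&G1=0&1=0 -> 110

110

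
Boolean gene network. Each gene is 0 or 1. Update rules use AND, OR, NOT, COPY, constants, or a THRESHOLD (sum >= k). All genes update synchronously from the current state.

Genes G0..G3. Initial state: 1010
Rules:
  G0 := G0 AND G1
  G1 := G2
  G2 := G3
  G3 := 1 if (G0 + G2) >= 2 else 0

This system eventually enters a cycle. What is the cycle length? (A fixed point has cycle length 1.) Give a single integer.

Step 0: 1010
Step 1: G0=G0&G1=1&0=0 G1=G2=1 G2=G3=0 G3=(1+1>=2)=1 -> 0101
Step 2: G0=G0&G1=0&1=0 G1=G2=0 G2=G3=1 G3=(0+0>=2)=0 -> 0010
Step 3: G0=G0&G1=0&0=0 G1=G2=1 G2=G3=0 G3=(0+1>=2)=0 -> 0100
Step 4: G0=G0&G1=0&1=0 G1=G2=0 G2=G3=0 G3=(0+0>=2)=0 -> 0000
Step 5: G0=G0&G1=0&0=0 G1=G2=0 G2=G3=0 G3=(0+0>=2)=0 -> 0000
State from step 5 equals state from step 4 -> cycle length 1

Answer: 1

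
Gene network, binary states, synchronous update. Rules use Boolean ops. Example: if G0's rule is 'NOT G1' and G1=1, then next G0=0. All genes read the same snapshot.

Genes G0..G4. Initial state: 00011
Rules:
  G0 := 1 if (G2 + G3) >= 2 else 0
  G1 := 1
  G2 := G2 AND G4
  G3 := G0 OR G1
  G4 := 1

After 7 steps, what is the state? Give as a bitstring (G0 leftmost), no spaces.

Step 1: G0=(0+1>=2)=0 G1=1(const) G2=G2&G4=0&1=0 G3=G0|G1=0|0=0 G4=1(const) -> 01001
Step 2: G0=(0+0>=2)=0 G1=1(const) G2=G2&G4=0&1=0 G3=G0|G1=0|1=1 G4=1(const) -> 01011
Step 3: G0=(0+1>=2)=0 G1=1(const) G2=G2&G4=0&1=0 G3=G0|G1=0|1=1 G4=1(const) -> 01011
Step 4: G0=(0+1>=2)=0 G1=1(const) G2=G2&G4=0&1=0 G3=G0|G1=0|1=1 G4=1(const) -> 01011
Step 5: G0=(0+1>=2)=0 G1=1(const) G2=G2&G4=0&1=0 G3=G0|G1=0|1=1 G4=1(const) -> 01011
Step 6: G0=(0+1>=2)=0 G1=1(const) G2=G2&G4=0&1=0 G3=G0|G1=0|1=1 G4=1(const) -> 01011
Step 7: G0=(0+1>=2)=0 G1=1(const) G2=G2&G4=0&1=0 G3=G0|G1=0|1=1 G4=1(const) -> 01011

01011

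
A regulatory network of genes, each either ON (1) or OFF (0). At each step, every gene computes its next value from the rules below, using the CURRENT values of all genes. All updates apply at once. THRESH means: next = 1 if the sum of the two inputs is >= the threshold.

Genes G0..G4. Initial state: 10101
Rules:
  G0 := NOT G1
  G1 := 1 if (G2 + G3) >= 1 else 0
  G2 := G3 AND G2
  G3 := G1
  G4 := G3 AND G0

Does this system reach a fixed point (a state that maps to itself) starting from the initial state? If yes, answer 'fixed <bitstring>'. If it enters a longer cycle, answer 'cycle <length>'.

Step 0: 10101
Step 1: G0=NOT G1=NOT 0=1 G1=(1+0>=1)=1 G2=G3&G2=0&1=0 G3=G1=0 G4=G3&G0=0&1=0 -> 11000
Step 2: G0=NOT G1=NOT 1=0 G1=(0+0>=1)=0 G2=G3&G2=0&0=0 G3=G1=1 G4=G3&G0=0&1=0 -> 00010
Step 3: G0=NOT G1=NOT 0=1 G1=(0+1>=1)=1 G2=G3&G2=1&0=0 G3=G1=0 G4=G3&G0=1&0=0 -> 11000
Cycle of length 2 starting at step 1 -> no fixed point

Answer: cycle 2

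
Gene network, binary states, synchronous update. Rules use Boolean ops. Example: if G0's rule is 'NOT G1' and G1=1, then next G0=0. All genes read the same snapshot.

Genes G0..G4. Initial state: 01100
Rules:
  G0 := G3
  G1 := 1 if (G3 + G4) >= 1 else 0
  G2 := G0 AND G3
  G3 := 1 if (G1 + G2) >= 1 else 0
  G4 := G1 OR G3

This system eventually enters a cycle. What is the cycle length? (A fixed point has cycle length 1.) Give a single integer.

Answer: 1

Derivation:
Step 0: 01100
Step 1: G0=G3=0 G1=(0+0>=1)=0 G2=G0&G3=0&0=0 G3=(1+1>=1)=1 G4=G1|G3=1|0=1 -> 00011
Step 2: G0=G3=1 G1=(1+1>=1)=1 G2=G0&G3=0&1=0 G3=(0+0>=1)=0 G4=G1|G3=0|1=1 -> 11001
Step 3: G0=G3=0 G1=(0+1>=1)=1 G2=G0&G3=1&0=0 G3=(1+0>=1)=1 G4=G1|G3=1|0=1 -> 01011
Step 4: G0=G3=1 G1=(1+1>=1)=1 G2=G0&G3=0&1=0 G3=(1+0>=1)=1 G4=G1|G3=1|1=1 -> 11011
Step 5: G0=G3=1 G1=(1+1>=1)=1 G2=G0&G3=1&1=1 G3=(1+0>=1)=1 G4=G1|G3=1|1=1 -> 11111
Step 6: G0=G3=1 G1=(1+1>=1)=1 G2=G0&G3=1&1=1 G3=(1+1>=1)=1 G4=G1|G3=1|1=1 -> 11111
State from step 6 equals state from step 5 -> cycle length 1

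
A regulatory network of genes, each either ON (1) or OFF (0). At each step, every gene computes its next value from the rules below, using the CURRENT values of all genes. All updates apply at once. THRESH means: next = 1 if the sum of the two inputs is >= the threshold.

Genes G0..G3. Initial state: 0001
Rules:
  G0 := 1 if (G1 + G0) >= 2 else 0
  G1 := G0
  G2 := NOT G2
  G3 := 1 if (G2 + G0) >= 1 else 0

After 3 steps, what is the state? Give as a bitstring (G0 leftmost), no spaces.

Step 1: G0=(0+0>=2)=0 G1=G0=0 G2=NOT G2=NOT 0=1 G3=(0+0>=1)=0 -> 0010
Step 2: G0=(0+0>=2)=0 G1=G0=0 G2=NOT G2=NOT 1=0 G3=(1+0>=1)=1 -> 0001
Step 3: G0=(0+0>=2)=0 G1=G0=0 G2=NOT G2=NOT 0=1 G3=(0+0>=1)=0 -> 0010

0010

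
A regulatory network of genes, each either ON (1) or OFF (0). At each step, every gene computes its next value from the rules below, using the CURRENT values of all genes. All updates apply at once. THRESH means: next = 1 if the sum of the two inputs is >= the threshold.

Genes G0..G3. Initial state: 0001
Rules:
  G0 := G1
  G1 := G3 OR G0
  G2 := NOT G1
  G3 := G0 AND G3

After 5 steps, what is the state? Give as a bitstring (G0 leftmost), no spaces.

Step 1: G0=G1=0 G1=G3|G0=1|0=1 G2=NOT G1=NOT 0=1 G3=G0&G3=0&1=0 -> 0110
Step 2: G0=G1=1 G1=G3|G0=0|0=0 G2=NOT G1=NOT 1=0 G3=G0&G3=0&0=0 -> 1000
Step 3: G0=G1=0 G1=G3|G0=0|1=1 G2=NOT G1=NOT 0=1 G3=G0&G3=1&0=0 -> 0110
Step 4: G0=G1=1 G1=G3|G0=0|0=0 G2=NOT G1=NOT 1=0 G3=G0&G3=0&0=0 -> 1000
Step 5: G0=G1=0 G1=G3|G0=0|1=1 G2=NOT G1=NOT 0=1 G3=G0&G3=1&0=0 -> 0110

0110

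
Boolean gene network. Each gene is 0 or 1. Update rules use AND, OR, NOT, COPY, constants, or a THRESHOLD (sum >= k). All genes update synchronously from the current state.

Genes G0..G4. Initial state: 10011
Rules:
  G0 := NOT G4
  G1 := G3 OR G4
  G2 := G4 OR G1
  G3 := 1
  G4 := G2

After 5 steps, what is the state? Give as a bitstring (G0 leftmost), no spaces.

Step 1: G0=NOT G4=NOT 1=0 G1=G3|G4=1|1=1 G2=G4|G1=1|0=1 G3=1(const) G4=G2=0 -> 01110
Step 2: G0=NOT G4=NOT 0=1 G1=G3|G4=1|0=1 G2=G4|G1=0|1=1 G3=1(const) G4=G2=1 -> 11111
Step 3: G0=NOT G4=NOT 1=0 G1=G3|G4=1|1=1 G2=G4|G1=1|1=1 G3=1(const) G4=G2=1 -> 01111
Step 4: G0=NOT G4=NOT 1=0 G1=G3|G4=1|1=1 G2=G4|G1=1|1=1 G3=1(const) G4=G2=1 -> 01111
Step 5: G0=NOT G4=NOT 1=0 G1=G3|G4=1|1=1 G2=G4|G1=1|1=1 G3=1(const) G4=G2=1 -> 01111

01111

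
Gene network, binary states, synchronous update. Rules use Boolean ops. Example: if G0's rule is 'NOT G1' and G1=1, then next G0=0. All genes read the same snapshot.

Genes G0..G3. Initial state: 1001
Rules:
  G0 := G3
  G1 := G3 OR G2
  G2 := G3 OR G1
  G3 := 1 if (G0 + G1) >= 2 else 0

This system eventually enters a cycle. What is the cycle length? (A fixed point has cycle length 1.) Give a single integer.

Answer: 2

Derivation:
Step 0: 1001
Step 1: G0=G3=1 G1=G3|G2=1|0=1 G2=G3|G1=1|0=1 G3=(1+0>=2)=0 -> 1110
Step 2: G0=G3=0 G1=G3|G2=0|1=1 G2=G3|G1=0|1=1 G3=(1+1>=2)=1 -> 0111
Step 3: G0=G3=1 G1=G3|G2=1|1=1 G2=G3|G1=1|1=1 G3=(0+1>=2)=0 -> 1110
State from step 3 equals state from step 1 -> cycle length 2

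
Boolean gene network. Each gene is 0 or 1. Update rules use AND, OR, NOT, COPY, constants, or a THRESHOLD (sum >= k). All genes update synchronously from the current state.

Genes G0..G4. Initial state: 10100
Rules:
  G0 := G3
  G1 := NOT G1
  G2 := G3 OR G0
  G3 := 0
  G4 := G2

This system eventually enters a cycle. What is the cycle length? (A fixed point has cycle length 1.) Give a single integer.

Step 0: 10100
Step 1: G0=G3=0 G1=NOT G1=NOT 0=1 G2=G3|G0=0|1=1 G3=0(const) G4=G2=1 -> 01101
Step 2: G0=G3=0 G1=NOT G1=NOT 1=0 G2=G3|G0=0|0=0 G3=0(const) G4=G2=1 -> 00001
Step 3: G0=G3=0 G1=NOT G1=NOT 0=1 G2=G3|G0=0|0=0 G3=0(const) G4=G2=0 -> 01000
Step 4: G0=G3=0 G1=NOT G1=NOT 1=0 G2=G3|G0=0|0=0 G3=0(const) G4=G2=0 -> 00000
Step 5: G0=G3=0 G1=NOT G1=NOT 0=1 G2=G3|G0=0|0=0 G3=0(const) G4=G2=0 -> 01000
State from step 5 equals state from step 3 -> cycle length 2

Answer: 2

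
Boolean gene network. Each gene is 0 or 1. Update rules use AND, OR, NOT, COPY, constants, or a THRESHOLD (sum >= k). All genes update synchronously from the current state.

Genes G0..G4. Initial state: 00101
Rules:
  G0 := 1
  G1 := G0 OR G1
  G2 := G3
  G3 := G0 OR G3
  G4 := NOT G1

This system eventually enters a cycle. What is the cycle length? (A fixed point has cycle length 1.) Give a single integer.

Step 0: 00101
Step 1: G0=1(const) G1=G0|G1=0|0=0 G2=G3=0 G3=G0|G3=0|0=0 G4=NOT G1=NOT 0=1 -> 10001
Step 2: G0=1(const) G1=G0|G1=1|0=1 G2=G3=0 G3=G0|G3=1|0=1 G4=NOT G1=NOT 0=1 -> 11011
Step 3: G0=1(const) G1=G0|G1=1|1=1 G2=G3=1 G3=G0|G3=1|1=1 G4=NOT G1=NOT 1=0 -> 11110
Step 4: G0=1(const) G1=G0|G1=1|1=1 G2=G3=1 G3=G0|G3=1|1=1 G4=NOT G1=NOT 1=0 -> 11110
State from step 4 equals state from step 3 -> cycle length 1

Answer: 1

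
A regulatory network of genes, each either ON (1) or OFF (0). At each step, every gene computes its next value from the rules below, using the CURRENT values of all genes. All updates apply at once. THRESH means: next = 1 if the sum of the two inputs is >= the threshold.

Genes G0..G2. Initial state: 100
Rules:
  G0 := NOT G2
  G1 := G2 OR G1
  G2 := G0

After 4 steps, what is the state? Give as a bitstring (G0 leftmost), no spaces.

Step 1: G0=NOT G2=NOT 0=1 G1=G2|G1=0|0=0 G2=G0=1 -> 101
Step 2: G0=NOT G2=NOT 1=0 G1=G2|G1=1|0=1 G2=G0=1 -> 011
Step 3: G0=NOT G2=NOT 1=0 G1=G2|G1=1|1=1 G2=G0=0 -> 010
Step 4: G0=NOT G2=NOT 0=1 G1=G2|G1=0|1=1 G2=G0=0 -> 110

110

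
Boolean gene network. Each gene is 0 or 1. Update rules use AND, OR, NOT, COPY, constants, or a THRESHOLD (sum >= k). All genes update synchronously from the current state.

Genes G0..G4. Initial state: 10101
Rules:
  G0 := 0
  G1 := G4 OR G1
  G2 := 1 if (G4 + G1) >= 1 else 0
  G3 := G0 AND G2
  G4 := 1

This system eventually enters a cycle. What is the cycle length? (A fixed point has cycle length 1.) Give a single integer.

Answer: 1

Derivation:
Step 0: 10101
Step 1: G0=0(const) G1=G4|G1=1|0=1 G2=(1+0>=1)=1 G3=G0&G2=1&1=1 G4=1(const) -> 01111
Step 2: G0=0(const) G1=G4|G1=1|1=1 G2=(1+1>=1)=1 G3=G0&G2=0&1=0 G4=1(const) -> 01101
Step 3: G0=0(const) G1=G4|G1=1|1=1 G2=(1+1>=1)=1 G3=G0&G2=0&1=0 G4=1(const) -> 01101
State from step 3 equals state from step 2 -> cycle length 1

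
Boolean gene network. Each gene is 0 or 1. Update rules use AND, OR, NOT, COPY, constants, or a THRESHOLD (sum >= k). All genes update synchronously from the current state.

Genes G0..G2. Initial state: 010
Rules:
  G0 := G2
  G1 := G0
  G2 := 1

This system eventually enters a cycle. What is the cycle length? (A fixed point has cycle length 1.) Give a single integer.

Answer: 1

Derivation:
Step 0: 010
Step 1: G0=G2=0 G1=G0=0 G2=1(const) -> 001
Step 2: G0=G2=1 G1=G0=0 G2=1(const) -> 101
Step 3: G0=G2=1 G1=G0=1 G2=1(const) -> 111
Step 4: G0=G2=1 G1=G0=1 G2=1(const) -> 111
State from step 4 equals state from step 3 -> cycle length 1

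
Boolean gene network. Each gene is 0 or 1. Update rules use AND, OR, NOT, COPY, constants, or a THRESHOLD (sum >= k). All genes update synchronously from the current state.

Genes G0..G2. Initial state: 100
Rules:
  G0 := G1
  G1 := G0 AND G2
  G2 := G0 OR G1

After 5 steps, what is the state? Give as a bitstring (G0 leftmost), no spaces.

Step 1: G0=G1=0 G1=G0&G2=1&0=0 G2=G0|G1=1|0=1 -> 001
Step 2: G0=G1=0 G1=G0&G2=0&1=0 G2=G0|G1=0|0=0 -> 000
Step 3: G0=G1=0 G1=G0&G2=0&0=0 G2=G0|G1=0|0=0 -> 000
Step 4: G0=G1=0 G1=G0&G2=0&0=0 G2=G0|G1=0|0=0 -> 000
Step 5: G0=G1=0 G1=G0&G2=0&0=0 G2=G0|G1=0|0=0 -> 000

000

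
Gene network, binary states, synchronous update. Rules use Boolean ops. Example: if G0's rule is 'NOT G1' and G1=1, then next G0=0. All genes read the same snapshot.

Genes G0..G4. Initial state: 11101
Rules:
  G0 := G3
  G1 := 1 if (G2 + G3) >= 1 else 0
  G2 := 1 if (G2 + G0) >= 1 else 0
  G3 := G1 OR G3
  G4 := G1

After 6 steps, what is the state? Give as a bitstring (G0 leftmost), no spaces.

Step 1: G0=G3=0 G1=(1+0>=1)=1 G2=(1+1>=1)=1 G3=G1|G3=1|0=1 G4=G1=1 -> 01111
Step 2: G0=G3=1 G1=(1+1>=1)=1 G2=(1+0>=1)=1 G3=G1|G3=1|1=1 G4=G1=1 -> 11111
Step 3: G0=G3=1 G1=(1+1>=1)=1 G2=(1+1>=1)=1 G3=G1|G3=1|1=1 G4=G1=1 -> 11111
Step 4: G0=G3=1 G1=(1+1>=1)=1 G2=(1+1>=1)=1 G3=G1|G3=1|1=1 G4=G1=1 -> 11111
Step 5: G0=G3=1 G1=(1+1>=1)=1 G2=(1+1>=1)=1 G3=G1|G3=1|1=1 G4=G1=1 -> 11111
Step 6: G0=G3=1 G1=(1+1>=1)=1 G2=(1+1>=1)=1 G3=G1|G3=1|1=1 G4=G1=1 -> 11111

11111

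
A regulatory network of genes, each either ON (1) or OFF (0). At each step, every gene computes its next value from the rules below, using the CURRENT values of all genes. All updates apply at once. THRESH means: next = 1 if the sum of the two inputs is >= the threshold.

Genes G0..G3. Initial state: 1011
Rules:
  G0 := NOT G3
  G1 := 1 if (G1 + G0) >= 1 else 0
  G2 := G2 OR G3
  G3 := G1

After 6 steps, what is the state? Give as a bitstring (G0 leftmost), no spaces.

Step 1: G0=NOT G3=NOT 1=0 G1=(0+1>=1)=1 G2=G2|G3=1|1=1 G3=G1=0 -> 0110
Step 2: G0=NOT G3=NOT 0=1 G1=(1+0>=1)=1 G2=G2|G3=1|0=1 G3=G1=1 -> 1111
Step 3: G0=NOT G3=NOT 1=0 G1=(1+1>=1)=1 G2=G2|G3=1|1=1 G3=G1=1 -> 0111
Step 4: G0=NOT G3=NOT 1=0 G1=(1+0>=1)=1 G2=G2|G3=1|1=1 G3=G1=1 -> 0111
Step 5: G0=NOT G3=NOT 1=0 G1=(1+0>=1)=1 G2=G2|G3=1|1=1 G3=G1=1 -> 0111
Step 6: G0=NOT G3=NOT 1=0 G1=(1+0>=1)=1 G2=G2|G3=1|1=1 G3=G1=1 -> 0111

0111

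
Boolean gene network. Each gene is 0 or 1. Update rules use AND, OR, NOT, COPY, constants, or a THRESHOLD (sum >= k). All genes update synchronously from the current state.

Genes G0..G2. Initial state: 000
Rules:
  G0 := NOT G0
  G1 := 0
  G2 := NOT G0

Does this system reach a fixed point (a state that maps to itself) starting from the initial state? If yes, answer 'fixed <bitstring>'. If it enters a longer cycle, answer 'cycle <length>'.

Answer: cycle 2

Derivation:
Step 0: 000
Step 1: G0=NOT G0=NOT 0=1 G1=0(const) G2=NOT G0=NOT 0=1 -> 101
Step 2: G0=NOT G0=NOT 1=0 G1=0(const) G2=NOT G0=NOT 1=0 -> 000
Cycle of length 2 starting at step 0 -> no fixed point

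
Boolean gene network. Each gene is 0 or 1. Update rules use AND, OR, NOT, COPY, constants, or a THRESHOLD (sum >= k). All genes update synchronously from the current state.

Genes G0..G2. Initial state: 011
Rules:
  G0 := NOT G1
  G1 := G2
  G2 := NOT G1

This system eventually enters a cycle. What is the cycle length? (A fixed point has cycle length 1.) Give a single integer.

Answer: 4

Derivation:
Step 0: 011
Step 1: G0=NOT G1=NOT 1=0 G1=G2=1 G2=NOT G1=NOT 1=0 -> 010
Step 2: G0=NOT G1=NOT 1=0 G1=G2=0 G2=NOT G1=NOT 1=0 -> 000
Step 3: G0=NOT G1=NOT 0=1 G1=G2=0 G2=NOT G1=NOT 0=1 -> 101
Step 4: G0=NOT G1=NOT 0=1 G1=G2=1 G2=NOT G1=NOT 0=1 -> 111
Step 5: G0=NOT G1=NOT 1=0 G1=G2=1 G2=NOT G1=NOT 1=0 -> 010
State from step 5 equals state from step 1 -> cycle length 4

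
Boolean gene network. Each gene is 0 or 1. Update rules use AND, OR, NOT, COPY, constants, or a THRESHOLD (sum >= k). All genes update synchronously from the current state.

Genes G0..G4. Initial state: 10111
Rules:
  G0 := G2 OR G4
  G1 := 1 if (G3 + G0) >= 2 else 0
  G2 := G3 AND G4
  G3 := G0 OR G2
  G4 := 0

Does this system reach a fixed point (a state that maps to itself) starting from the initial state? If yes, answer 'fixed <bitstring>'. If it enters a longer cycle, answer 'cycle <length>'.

Answer: fixed 00000

Derivation:
Step 0: 10111
Step 1: G0=G2|G4=1|1=1 G1=(1+1>=2)=1 G2=G3&G4=1&1=1 G3=G0|G2=1|1=1 G4=0(const) -> 11110
Step 2: G0=G2|G4=1|0=1 G1=(1+1>=2)=1 G2=G3&G4=1&0=0 G3=G0|G2=1|1=1 G4=0(const) -> 11010
Step 3: G0=G2|G4=0|0=0 G1=(1+1>=2)=1 G2=G3&G4=1&0=0 G3=G0|G2=1|0=1 G4=0(const) -> 01010
Step 4: G0=G2|G4=0|0=0 G1=(1+0>=2)=0 G2=G3&G4=1&0=0 G3=G0|G2=0|0=0 G4=0(const) -> 00000
Step 5: G0=G2|G4=0|0=0 G1=(0+0>=2)=0 G2=G3&G4=0&0=0 G3=G0|G2=0|0=0 G4=0(const) -> 00000
Fixed point reached at step 4: 00000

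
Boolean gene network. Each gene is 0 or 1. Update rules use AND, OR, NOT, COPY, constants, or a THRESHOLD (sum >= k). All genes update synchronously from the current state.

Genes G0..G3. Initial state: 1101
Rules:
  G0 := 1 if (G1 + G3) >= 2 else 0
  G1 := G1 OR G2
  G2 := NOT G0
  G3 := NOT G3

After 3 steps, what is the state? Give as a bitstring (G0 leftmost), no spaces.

Step 1: G0=(1+1>=2)=1 G1=G1|G2=1|0=1 G2=NOT G0=NOT 1=0 G3=NOT G3=NOT 1=0 -> 1100
Step 2: G0=(1+0>=2)=0 G1=G1|G2=1|0=1 G2=NOT G0=NOT 1=0 G3=NOT G3=NOT 0=1 -> 0101
Step 3: G0=(1+1>=2)=1 G1=G1|G2=1|0=1 G2=NOT G0=NOT 0=1 G3=NOT G3=NOT 1=0 -> 1110

1110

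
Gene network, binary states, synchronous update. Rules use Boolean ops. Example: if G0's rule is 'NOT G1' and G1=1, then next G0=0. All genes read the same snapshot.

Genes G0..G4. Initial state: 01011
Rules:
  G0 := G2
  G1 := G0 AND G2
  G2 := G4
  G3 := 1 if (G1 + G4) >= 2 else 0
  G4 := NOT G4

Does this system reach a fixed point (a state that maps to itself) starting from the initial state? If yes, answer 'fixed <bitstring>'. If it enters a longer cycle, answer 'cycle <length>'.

Step 0: 01011
Step 1: G0=G2=0 G1=G0&G2=0&0=0 G2=G4=1 G3=(1+1>=2)=1 G4=NOT G4=NOT 1=0 -> 00110
Step 2: G0=G2=1 G1=G0&G2=0&1=0 G2=G4=0 G3=(0+0>=2)=0 G4=NOT G4=NOT 0=1 -> 10001
Step 3: G0=G2=0 G1=G0&G2=1&0=0 G2=G4=1 G3=(0+1>=2)=0 G4=NOT G4=NOT 1=0 -> 00100
Step 4: G0=G2=1 G1=G0&G2=0&1=0 G2=G4=0 G3=(0+0>=2)=0 G4=NOT G4=NOT 0=1 -> 10001
Cycle of length 2 starting at step 2 -> no fixed point

Answer: cycle 2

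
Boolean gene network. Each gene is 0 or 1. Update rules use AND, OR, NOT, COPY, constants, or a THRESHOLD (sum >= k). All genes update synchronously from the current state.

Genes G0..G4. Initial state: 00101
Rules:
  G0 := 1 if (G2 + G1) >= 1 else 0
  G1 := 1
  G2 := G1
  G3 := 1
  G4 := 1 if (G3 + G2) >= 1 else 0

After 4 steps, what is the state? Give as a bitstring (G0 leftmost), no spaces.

Step 1: G0=(1+0>=1)=1 G1=1(const) G2=G1=0 G3=1(const) G4=(0+1>=1)=1 -> 11011
Step 2: G0=(0+1>=1)=1 G1=1(const) G2=G1=1 G3=1(const) G4=(1+0>=1)=1 -> 11111
Step 3: G0=(1+1>=1)=1 G1=1(const) G2=G1=1 G3=1(const) G4=(1+1>=1)=1 -> 11111
Step 4: G0=(1+1>=1)=1 G1=1(const) G2=G1=1 G3=1(const) G4=(1+1>=1)=1 -> 11111

11111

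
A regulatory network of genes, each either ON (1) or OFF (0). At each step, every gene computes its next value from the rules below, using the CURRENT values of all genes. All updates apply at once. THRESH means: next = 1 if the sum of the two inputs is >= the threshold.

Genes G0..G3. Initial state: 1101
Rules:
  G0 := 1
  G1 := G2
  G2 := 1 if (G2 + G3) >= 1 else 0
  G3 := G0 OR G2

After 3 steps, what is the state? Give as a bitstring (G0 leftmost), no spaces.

Step 1: G0=1(const) G1=G2=0 G2=(0+1>=1)=1 G3=G0|G2=1|0=1 -> 1011
Step 2: G0=1(const) G1=G2=1 G2=(1+1>=1)=1 G3=G0|G2=1|1=1 -> 1111
Step 3: G0=1(const) G1=G2=1 G2=(1+1>=1)=1 G3=G0|G2=1|1=1 -> 1111

1111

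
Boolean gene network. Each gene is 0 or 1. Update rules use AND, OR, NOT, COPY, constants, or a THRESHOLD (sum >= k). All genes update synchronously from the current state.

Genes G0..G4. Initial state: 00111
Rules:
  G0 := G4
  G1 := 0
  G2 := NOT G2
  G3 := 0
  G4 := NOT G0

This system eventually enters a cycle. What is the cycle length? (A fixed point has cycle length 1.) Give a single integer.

Step 0: 00111
Step 1: G0=G4=1 G1=0(const) G2=NOT G2=NOT 1=0 G3=0(const) G4=NOT G0=NOT 0=1 -> 10001
Step 2: G0=G4=1 G1=0(const) G2=NOT G2=NOT 0=1 G3=0(const) G4=NOT G0=NOT 1=0 -> 10100
Step 3: G0=G4=0 G1=0(const) G2=NOT G2=NOT 1=0 G3=0(const) G4=NOT G0=NOT 1=0 -> 00000
Step 4: G0=G4=0 G1=0(const) G2=NOT G2=NOT 0=1 G3=0(const) G4=NOT G0=NOT 0=1 -> 00101
Step 5: G0=G4=1 G1=0(const) G2=NOT G2=NOT 1=0 G3=0(const) G4=NOT G0=NOT 0=1 -> 10001
State from step 5 equals state from step 1 -> cycle length 4

Answer: 4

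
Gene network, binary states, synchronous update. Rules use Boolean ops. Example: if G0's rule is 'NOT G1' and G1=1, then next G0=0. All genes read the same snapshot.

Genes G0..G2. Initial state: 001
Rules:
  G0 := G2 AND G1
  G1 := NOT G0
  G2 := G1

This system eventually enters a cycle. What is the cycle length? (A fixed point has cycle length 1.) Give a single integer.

Step 0: 001
Step 1: G0=G2&G1=1&0=0 G1=NOT G0=NOT 0=1 G2=G1=0 -> 010
Step 2: G0=G2&G1=0&1=0 G1=NOT G0=NOT 0=1 G2=G1=1 -> 011
Step 3: G0=G2&G1=1&1=1 G1=NOT G0=NOT 0=1 G2=G1=1 -> 111
Step 4: G0=G2&G1=1&1=1 G1=NOT G0=NOT 1=0 G2=G1=1 -> 101
Step 5: G0=G2&G1=1&0=0 G1=NOT G0=NOT 1=0 G2=G1=0 -> 000
Step 6: G0=G2&G1=0&0=0 G1=NOT G0=NOT 0=1 G2=G1=0 -> 010
State from step 6 equals state from step 1 -> cycle length 5

Answer: 5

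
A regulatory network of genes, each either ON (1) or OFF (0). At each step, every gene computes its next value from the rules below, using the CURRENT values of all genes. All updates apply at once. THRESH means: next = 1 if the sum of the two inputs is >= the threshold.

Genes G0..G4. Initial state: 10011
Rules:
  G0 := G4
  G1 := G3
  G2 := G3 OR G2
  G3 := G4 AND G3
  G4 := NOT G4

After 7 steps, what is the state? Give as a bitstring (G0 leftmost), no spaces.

Step 1: G0=G4=1 G1=G3=1 G2=G3|G2=1|0=1 G3=G4&G3=1&1=1 G4=NOT G4=NOT 1=0 -> 11110
Step 2: G0=G4=0 G1=G3=1 G2=G3|G2=1|1=1 G3=G4&G3=0&1=0 G4=NOT G4=NOT 0=1 -> 01101
Step 3: G0=G4=1 G1=G3=0 G2=G3|G2=0|1=1 G3=G4&G3=1&0=0 G4=NOT G4=NOT 1=0 -> 10100
Step 4: G0=G4=0 G1=G3=0 G2=G3|G2=0|1=1 G3=G4&G3=0&0=0 G4=NOT G4=NOT 0=1 -> 00101
Step 5: G0=G4=1 G1=G3=0 G2=G3|G2=0|1=1 G3=G4&G3=1&0=0 G4=NOT G4=NOT 1=0 -> 10100
Step 6: G0=G4=0 G1=G3=0 G2=G3|G2=0|1=1 G3=G4&G3=0&0=0 G4=NOT G4=NOT 0=1 -> 00101
Step 7: G0=G4=1 G1=G3=0 G2=G3|G2=0|1=1 G3=G4&G3=1&0=0 G4=NOT G4=NOT 1=0 -> 10100

10100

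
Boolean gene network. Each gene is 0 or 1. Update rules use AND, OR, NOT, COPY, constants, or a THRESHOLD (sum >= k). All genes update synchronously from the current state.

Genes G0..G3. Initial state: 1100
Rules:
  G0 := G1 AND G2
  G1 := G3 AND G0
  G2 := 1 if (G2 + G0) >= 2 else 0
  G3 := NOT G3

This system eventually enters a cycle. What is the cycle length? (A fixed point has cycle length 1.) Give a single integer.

Answer: 2

Derivation:
Step 0: 1100
Step 1: G0=G1&G2=1&0=0 G1=G3&G0=0&1=0 G2=(0+1>=2)=0 G3=NOT G3=NOT 0=1 -> 0001
Step 2: G0=G1&G2=0&0=0 G1=G3&G0=1&0=0 G2=(0+0>=2)=0 G3=NOT G3=NOT 1=0 -> 0000
Step 3: G0=G1&G2=0&0=0 G1=G3&G0=0&0=0 G2=(0+0>=2)=0 G3=NOT G3=NOT 0=1 -> 0001
State from step 3 equals state from step 1 -> cycle length 2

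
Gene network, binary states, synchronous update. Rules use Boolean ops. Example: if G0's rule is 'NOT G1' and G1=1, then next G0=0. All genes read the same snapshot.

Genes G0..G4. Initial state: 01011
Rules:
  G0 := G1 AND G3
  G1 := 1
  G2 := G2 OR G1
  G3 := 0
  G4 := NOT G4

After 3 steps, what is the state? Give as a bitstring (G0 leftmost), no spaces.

Step 1: G0=G1&G3=1&1=1 G1=1(const) G2=G2|G1=0|1=1 G3=0(const) G4=NOT G4=NOT 1=0 -> 11100
Step 2: G0=G1&G3=1&0=0 G1=1(const) G2=G2|G1=1|1=1 G3=0(const) G4=NOT G4=NOT 0=1 -> 01101
Step 3: G0=G1&G3=1&0=0 G1=1(const) G2=G2|G1=1|1=1 G3=0(const) G4=NOT G4=NOT 1=0 -> 01100

01100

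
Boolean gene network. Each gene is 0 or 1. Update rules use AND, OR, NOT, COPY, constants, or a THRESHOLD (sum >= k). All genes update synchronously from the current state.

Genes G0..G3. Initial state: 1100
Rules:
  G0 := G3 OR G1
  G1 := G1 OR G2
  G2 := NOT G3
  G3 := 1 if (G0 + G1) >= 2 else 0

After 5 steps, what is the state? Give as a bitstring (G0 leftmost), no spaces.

Step 1: G0=G3|G1=0|1=1 G1=G1|G2=1|0=1 G2=NOT G3=NOT 0=1 G3=(1+1>=2)=1 -> 1111
Step 2: G0=G3|G1=1|1=1 G1=G1|G2=1|1=1 G2=NOT G3=NOT 1=0 G3=(1+1>=2)=1 -> 1101
Step 3: G0=G3|G1=1|1=1 G1=G1|G2=1|0=1 G2=NOT G3=NOT 1=0 G3=(1+1>=2)=1 -> 1101
Step 4: G0=G3|G1=1|1=1 G1=G1|G2=1|0=1 G2=NOT G3=NOT 1=0 G3=(1+1>=2)=1 -> 1101
Step 5: G0=G3|G1=1|1=1 G1=G1|G2=1|0=1 G2=NOT G3=NOT 1=0 G3=(1+1>=2)=1 -> 1101

1101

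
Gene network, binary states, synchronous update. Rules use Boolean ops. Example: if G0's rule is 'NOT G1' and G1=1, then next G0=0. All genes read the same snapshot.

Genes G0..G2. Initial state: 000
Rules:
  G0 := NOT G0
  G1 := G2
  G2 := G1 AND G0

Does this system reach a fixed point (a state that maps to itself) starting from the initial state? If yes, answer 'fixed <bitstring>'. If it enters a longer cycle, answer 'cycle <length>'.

Answer: cycle 2

Derivation:
Step 0: 000
Step 1: G0=NOT G0=NOT 0=1 G1=G2=0 G2=G1&G0=0&0=0 -> 100
Step 2: G0=NOT G0=NOT 1=0 G1=G2=0 G2=G1&G0=0&1=0 -> 000
Cycle of length 2 starting at step 0 -> no fixed point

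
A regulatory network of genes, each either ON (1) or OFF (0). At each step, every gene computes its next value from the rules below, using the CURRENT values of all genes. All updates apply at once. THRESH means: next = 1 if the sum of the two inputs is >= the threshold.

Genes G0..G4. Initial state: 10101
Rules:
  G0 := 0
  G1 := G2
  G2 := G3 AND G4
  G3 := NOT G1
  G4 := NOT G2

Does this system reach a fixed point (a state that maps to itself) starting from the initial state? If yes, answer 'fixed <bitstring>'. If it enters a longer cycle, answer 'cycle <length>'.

Answer: cycle 5

Derivation:
Step 0: 10101
Step 1: G0=0(const) G1=G2=1 G2=G3&G4=0&1=0 G3=NOT G1=NOT 0=1 G4=NOT G2=NOT 1=0 -> 01010
Step 2: G0=0(const) G1=G2=0 G2=G3&G4=1&0=0 G3=NOT G1=NOT 1=0 G4=NOT G2=NOT 0=1 -> 00001
Step 3: G0=0(const) G1=G2=0 G2=G3&G4=0&1=0 G3=NOT G1=NOT 0=1 G4=NOT G2=NOT 0=1 -> 00011
Step 4: G0=0(const) G1=G2=0 G2=G3&G4=1&1=1 G3=NOT G1=NOT 0=1 G4=NOT G2=NOT 0=1 -> 00111
Step 5: G0=0(const) G1=G2=1 G2=G3&G4=1&1=1 G3=NOT G1=NOT 0=1 G4=NOT G2=NOT 1=0 -> 01110
Step 6: G0=0(const) G1=G2=1 G2=G3&G4=1&0=0 G3=NOT G1=NOT 1=0 G4=NOT G2=NOT 1=0 -> 01000
Step 7: G0=0(const) G1=G2=0 G2=G3&G4=0&0=0 G3=NOT G1=NOT 1=0 G4=NOT G2=NOT 0=1 -> 00001
Cycle of length 5 starting at step 2 -> no fixed point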